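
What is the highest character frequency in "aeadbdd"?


Input: aeadbdd
Character counts:
  'a': 2
  'b': 1
  'd': 3
  'e': 1
Maximum frequency: 3

3


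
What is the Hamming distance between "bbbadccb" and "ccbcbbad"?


Comparing "bbbadccb" and "ccbcbbad" position by position:
  Position 0: 'b' vs 'c' => differ
  Position 1: 'b' vs 'c' => differ
  Position 2: 'b' vs 'b' => same
  Position 3: 'a' vs 'c' => differ
  Position 4: 'd' vs 'b' => differ
  Position 5: 'c' vs 'b' => differ
  Position 6: 'c' vs 'a' => differ
  Position 7: 'b' vs 'd' => differ
Total differences (Hamming distance): 7

7


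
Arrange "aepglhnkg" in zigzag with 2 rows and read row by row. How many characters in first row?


Zigzag "aepglhnkg" into 2 rows:
Placing characters:
  'a' => row 0
  'e' => row 1
  'p' => row 0
  'g' => row 1
  'l' => row 0
  'h' => row 1
  'n' => row 0
  'k' => row 1
  'g' => row 0
Rows:
  Row 0: "aplng"
  Row 1: "eghk"
First row length: 5

5


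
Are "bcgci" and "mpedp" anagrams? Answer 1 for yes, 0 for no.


Strings: "bcgci", "mpedp"
Sorted first:  bccgi
Sorted second: dempp
Differ at position 0: 'b' vs 'd' => not anagrams

0


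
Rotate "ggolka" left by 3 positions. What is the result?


Input: "ggolka", rotate left by 3
First 3 characters: "ggo"
Remaining characters: "lka"
Concatenate remaining + first: "lka" + "ggo" = "lkaggo"

lkaggo


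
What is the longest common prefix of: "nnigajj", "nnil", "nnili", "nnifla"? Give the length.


Words: nnigajj, nnil, nnili, nnifla
  Position 0: all 'n' => match
  Position 1: all 'n' => match
  Position 2: all 'i' => match
  Position 3: ('g', 'l', 'l', 'f') => mismatch, stop
LCP = "nni" (length 3)

3


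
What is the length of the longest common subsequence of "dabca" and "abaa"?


LCS of "dabca" and "abaa"
DP table:
           a    b    a    a
      0    0    0    0    0
  d   0    0    0    0    0
  a   0    1    1    1    1
  b   0    1    2    2    2
  c   0    1    2    2    2
  a   0    1    2    3    3
LCS length = dp[5][4] = 3

3


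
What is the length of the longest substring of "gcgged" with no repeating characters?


Input: "gcgged"
Sliding window (track last position of each char):
  Position 0 ('g'): window [0,0] length 1 -- new best
  Position 1 ('c'): window [0,1] length 2 -- new best
  Position 2 ('g'): repeat (last at 0), move window start to 1
  Position 2 ('g'): window [1,2] length 2
  Position 3 ('g'): repeat (last at 2), move window start to 3
  Position 3 ('g'): window [3,3] length 1
  Position 4 ('e'): window [3,4] length 2
  Position 5 ('d'): window [3,5] length 3 -- new best
Longest substring with no repeats: "ged" with length 3

3


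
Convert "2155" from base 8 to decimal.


Input: "2155" in base 8
Positional expansion:
  Digit '2' (value 2) x 8^3 = 1024
  Digit '1' (value 1) x 8^2 = 64
  Digit '5' (value 5) x 8^1 = 40
  Digit '5' (value 5) x 8^0 = 5
Sum = 1133

1133


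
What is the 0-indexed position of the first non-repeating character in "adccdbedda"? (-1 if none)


Input: adccdbedda
Character frequencies:
  'a': 2
  'b': 1
  'c': 2
  'd': 4
  'e': 1
Scanning left to right for freq == 1:
  Position 0 ('a'): freq=2, skip
  Position 1 ('d'): freq=4, skip
  Position 2 ('c'): freq=2, skip
  Position 3 ('c'): freq=2, skip
  Position 4 ('d'): freq=4, skip
  Position 5 ('b'): unique! => answer = 5

5


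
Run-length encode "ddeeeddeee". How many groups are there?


Input: ddeeeddeee
Scanning for consecutive runs:
  Group 1: 'd' x 2 (positions 0-1)
  Group 2: 'e' x 3 (positions 2-4)
  Group 3: 'd' x 2 (positions 5-6)
  Group 4: 'e' x 3 (positions 7-9)
Total groups: 4

4


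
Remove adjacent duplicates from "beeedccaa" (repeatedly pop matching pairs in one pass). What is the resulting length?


Input: beeedccaa
Stack-based adjacent duplicate removal:
  Read 'b': push. Stack: b
  Read 'e': push. Stack: be
  Read 'e': matches stack top 'e' => pop. Stack: b
  Read 'e': push. Stack: be
  Read 'd': push. Stack: bed
  Read 'c': push. Stack: bedc
  Read 'c': matches stack top 'c' => pop. Stack: bed
  Read 'a': push. Stack: beda
  Read 'a': matches stack top 'a' => pop. Stack: bed
Final stack: "bed" (length 3)

3


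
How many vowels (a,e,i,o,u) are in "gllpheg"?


Input: gllpheg
Checking each character:
  'g' at position 0: consonant
  'l' at position 1: consonant
  'l' at position 2: consonant
  'p' at position 3: consonant
  'h' at position 4: consonant
  'e' at position 5: vowel (running total: 1)
  'g' at position 6: consonant
Total vowels: 1

1


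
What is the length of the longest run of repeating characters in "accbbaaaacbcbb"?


Input: "accbbaaaacbcbb"
Scanning for longest run:
  Position 1 ('c'): new char, reset run to 1
  Position 2 ('c'): continues run of 'c', length=2
  Position 3 ('b'): new char, reset run to 1
  Position 4 ('b'): continues run of 'b', length=2
  Position 5 ('a'): new char, reset run to 1
  Position 6 ('a'): continues run of 'a', length=2
  Position 7 ('a'): continues run of 'a', length=3
  Position 8 ('a'): continues run of 'a', length=4
  Position 9 ('c'): new char, reset run to 1
  Position 10 ('b'): new char, reset run to 1
  Position 11 ('c'): new char, reset run to 1
  Position 12 ('b'): new char, reset run to 1
  Position 13 ('b'): continues run of 'b', length=2
Longest run: 'a' with length 4

4


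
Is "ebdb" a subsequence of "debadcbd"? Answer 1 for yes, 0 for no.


Check if "ebdb" is a subsequence of "debadcbd"
Greedy scan:
  Position 0 ('d'): no match needed
  Position 1 ('e'): matches sub[0] = 'e'
  Position 2 ('b'): matches sub[1] = 'b'
  Position 3 ('a'): no match needed
  Position 4 ('d'): matches sub[2] = 'd'
  Position 5 ('c'): no match needed
  Position 6 ('b'): matches sub[3] = 'b'
  Position 7 ('d'): no match needed
All 4 characters matched => is a subsequence

1


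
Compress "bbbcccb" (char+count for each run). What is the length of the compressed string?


Input: bbbcccb
Runs:
  'b' x 3 => "b3"
  'c' x 3 => "c3"
  'b' x 1 => "b1"
Compressed: "b3c3b1"
Compressed length: 6

6


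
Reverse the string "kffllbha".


Input: kffllbha
Reading characters right to left:
  Position 7: 'a'
  Position 6: 'h'
  Position 5: 'b'
  Position 4: 'l'
  Position 3: 'l'
  Position 2: 'f'
  Position 1: 'f'
  Position 0: 'k'
Reversed: ahbllffk

ahbllffk


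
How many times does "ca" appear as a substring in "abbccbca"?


Searching for "ca" in "abbccbca"
Scanning each position:
  Position 0: "ab" => no
  Position 1: "bb" => no
  Position 2: "bc" => no
  Position 3: "cc" => no
  Position 4: "cb" => no
  Position 5: "bc" => no
  Position 6: "ca" => MATCH
Total occurrences: 1

1


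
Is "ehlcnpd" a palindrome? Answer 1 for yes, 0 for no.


Input: ehlcnpd
Reversed: dpnclhe
  Compare pos 0 ('e') with pos 6 ('d'): MISMATCH
  Compare pos 1 ('h') with pos 5 ('p'): MISMATCH
  Compare pos 2 ('l') with pos 4 ('n'): MISMATCH
Result: not a palindrome

0


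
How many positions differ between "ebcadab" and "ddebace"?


Comparing "ebcadab" and "ddebace" position by position:
  Position 0: 'e' vs 'd' => DIFFER
  Position 1: 'b' vs 'd' => DIFFER
  Position 2: 'c' vs 'e' => DIFFER
  Position 3: 'a' vs 'b' => DIFFER
  Position 4: 'd' vs 'a' => DIFFER
  Position 5: 'a' vs 'c' => DIFFER
  Position 6: 'b' vs 'e' => DIFFER
Positions that differ: 7

7


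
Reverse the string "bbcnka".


Input: bbcnka
Reading characters right to left:
  Position 5: 'a'
  Position 4: 'k'
  Position 3: 'n'
  Position 2: 'c'
  Position 1: 'b'
  Position 0: 'b'
Reversed: akncbb

akncbb


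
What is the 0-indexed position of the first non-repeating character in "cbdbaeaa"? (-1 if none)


Input: cbdbaeaa
Character frequencies:
  'a': 3
  'b': 2
  'c': 1
  'd': 1
  'e': 1
Scanning left to right for freq == 1:
  Position 0 ('c'): unique! => answer = 0

0


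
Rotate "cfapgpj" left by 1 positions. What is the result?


Input: "cfapgpj", rotate left by 1
First 1 characters: "c"
Remaining characters: "fapgpj"
Concatenate remaining + first: "fapgpj" + "c" = "fapgpjc"

fapgpjc


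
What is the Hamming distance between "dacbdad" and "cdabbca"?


Comparing "dacbdad" and "cdabbca" position by position:
  Position 0: 'd' vs 'c' => differ
  Position 1: 'a' vs 'd' => differ
  Position 2: 'c' vs 'a' => differ
  Position 3: 'b' vs 'b' => same
  Position 4: 'd' vs 'b' => differ
  Position 5: 'a' vs 'c' => differ
  Position 6: 'd' vs 'a' => differ
Total differences (Hamming distance): 6

6


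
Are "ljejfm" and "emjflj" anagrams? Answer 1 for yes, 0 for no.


Strings: "ljejfm", "emjflj"
Sorted first:  efjjlm
Sorted second: efjjlm
Sorted forms match => anagrams

1


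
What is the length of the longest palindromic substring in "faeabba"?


Input: "faeabba"
Checking substrings for palindromes:
  [3:7] "abba" (len 4) => palindrome
  [1:4] "aea" (len 3) => palindrome
  [4:6] "bb" (len 2) => palindrome
Longest palindromic substring: "abba" with length 4

4


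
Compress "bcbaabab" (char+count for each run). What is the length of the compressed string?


Input: bcbaabab
Runs:
  'b' x 1 => "b1"
  'c' x 1 => "c1"
  'b' x 1 => "b1"
  'a' x 2 => "a2"
  'b' x 1 => "b1"
  'a' x 1 => "a1"
  'b' x 1 => "b1"
Compressed: "b1c1b1a2b1a1b1"
Compressed length: 14

14


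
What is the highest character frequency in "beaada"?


Input: beaada
Character counts:
  'a': 3
  'b': 1
  'd': 1
  'e': 1
Maximum frequency: 3

3


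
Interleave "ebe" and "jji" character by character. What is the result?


Interleaving "ebe" and "jji":
  Position 0: 'e' from first, 'j' from second => "ej"
  Position 1: 'b' from first, 'j' from second => "bj"
  Position 2: 'e' from first, 'i' from second => "ei"
Result: ejbjei

ejbjei


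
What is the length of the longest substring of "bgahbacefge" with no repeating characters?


Input: "bgahbacefge"
Sliding window (track last position of each char):
  Position 0 ('b'): window [0,0] length 1 -- new best
  Position 1 ('g'): window [0,1] length 2 -- new best
  Position 2 ('a'): window [0,2] length 3 -- new best
  Position 3 ('h'): window [0,3] length 4 -- new best
  Position 4 ('b'): repeat (last at 0), move window start to 1
  Position 4 ('b'): window [1,4] length 4
  Position 5 ('a'): repeat (last at 2), move window start to 3
  Position 5 ('a'): window [3,5] length 3
  Position 6 ('c'): window [3,6] length 4
  Position 7 ('e'): window [3,7] length 5 -- new best
  Position 8 ('f'): window [3,8] length 6 -- new best
  Position 9 ('g'): window [3,9] length 7 -- new best
  Position 10 ('e'): repeat (last at 7), move window start to 8
  Position 10 ('e'): window [8,10] length 3
Longest substring with no repeats: "hbacefg" with length 7

7


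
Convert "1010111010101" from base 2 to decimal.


Input: "1010111010101" in base 2
Positional expansion:
  Digit '1' (value 1) x 2^12 = 4096
  Digit '0' (value 0) x 2^11 = 0
  Digit '1' (value 1) x 2^10 = 1024
  Digit '0' (value 0) x 2^9 = 0
  Digit '1' (value 1) x 2^8 = 256
  Digit '1' (value 1) x 2^7 = 128
  Digit '1' (value 1) x 2^6 = 64
  Digit '0' (value 0) x 2^5 = 0
  Digit '1' (value 1) x 2^4 = 16
  Digit '0' (value 0) x 2^3 = 0
  Digit '1' (value 1) x 2^2 = 4
  Digit '0' (value 0) x 2^1 = 0
  Digit '1' (value 1) x 2^0 = 1
Sum = 5589

5589


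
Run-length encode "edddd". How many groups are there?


Input: edddd
Scanning for consecutive runs:
  Group 1: 'e' x 1 (positions 0-0)
  Group 2: 'd' x 4 (positions 1-4)
Total groups: 2

2


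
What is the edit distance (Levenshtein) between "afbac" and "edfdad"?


Computing edit distance: "afbac" -> "edfdad"
DP table:
           e    d    f    d    a    d
      0    1    2    3    4    5    6
  a   1    1    2    3    4    4    5
  f   2    2    2    2    3    4    5
  b   3    3    3    3    3    4    5
  a   4    4    4    4    4    3    4
  c   5    5    5    5    5    4    4
Edit distance = dp[5][6] = 4

4


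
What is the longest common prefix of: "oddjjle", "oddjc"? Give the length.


Words: oddjjle, oddjc
  Position 0: all 'o' => match
  Position 1: all 'd' => match
  Position 2: all 'd' => match
  Position 3: all 'j' => match
  Position 4: ('j', 'c') => mismatch, stop
LCP = "oddj" (length 4)

4


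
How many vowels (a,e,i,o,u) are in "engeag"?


Input: engeag
Checking each character:
  'e' at position 0: vowel (running total: 1)
  'n' at position 1: consonant
  'g' at position 2: consonant
  'e' at position 3: vowel (running total: 2)
  'a' at position 4: vowel (running total: 3)
  'g' at position 5: consonant
Total vowels: 3

3


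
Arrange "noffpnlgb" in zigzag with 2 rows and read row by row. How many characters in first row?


Zigzag "noffpnlgb" into 2 rows:
Placing characters:
  'n' => row 0
  'o' => row 1
  'f' => row 0
  'f' => row 1
  'p' => row 0
  'n' => row 1
  'l' => row 0
  'g' => row 1
  'b' => row 0
Rows:
  Row 0: "nfplb"
  Row 1: "ofng"
First row length: 5

5


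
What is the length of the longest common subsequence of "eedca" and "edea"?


LCS of "eedca" and "edea"
DP table:
           e    d    e    a
      0    0    0    0    0
  e   0    1    1    1    1
  e   0    1    1    2    2
  d   0    1    2    2    2
  c   0    1    2    2    2
  a   0    1    2    2    3
LCS length = dp[5][4] = 3

3


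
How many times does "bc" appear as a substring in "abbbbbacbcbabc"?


Searching for "bc" in "abbbbbacbcbabc"
Scanning each position:
  Position 0: "ab" => no
  Position 1: "bb" => no
  Position 2: "bb" => no
  Position 3: "bb" => no
  Position 4: "bb" => no
  Position 5: "ba" => no
  Position 6: "ac" => no
  Position 7: "cb" => no
  Position 8: "bc" => MATCH
  Position 9: "cb" => no
  Position 10: "ba" => no
  Position 11: "ab" => no
  Position 12: "bc" => MATCH
Total occurrences: 2

2


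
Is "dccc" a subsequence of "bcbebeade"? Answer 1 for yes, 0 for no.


Check if "dccc" is a subsequence of "bcbebeade"
Greedy scan:
  Position 0 ('b'): no match needed
  Position 1 ('c'): no match needed
  Position 2 ('b'): no match needed
  Position 3 ('e'): no match needed
  Position 4 ('b'): no match needed
  Position 5 ('e'): no match needed
  Position 6 ('a'): no match needed
  Position 7 ('d'): matches sub[0] = 'd'
  Position 8 ('e'): no match needed
Only matched 1/4 characters => not a subsequence

0


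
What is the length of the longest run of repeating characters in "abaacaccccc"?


Input: "abaacaccccc"
Scanning for longest run:
  Position 1 ('b'): new char, reset run to 1
  Position 2 ('a'): new char, reset run to 1
  Position 3 ('a'): continues run of 'a', length=2
  Position 4 ('c'): new char, reset run to 1
  Position 5 ('a'): new char, reset run to 1
  Position 6 ('c'): new char, reset run to 1
  Position 7 ('c'): continues run of 'c', length=2
  Position 8 ('c'): continues run of 'c', length=3
  Position 9 ('c'): continues run of 'c', length=4
  Position 10 ('c'): continues run of 'c', length=5
Longest run: 'c' with length 5

5


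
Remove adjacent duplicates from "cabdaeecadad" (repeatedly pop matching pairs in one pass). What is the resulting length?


Input: cabdaeecadad
Stack-based adjacent duplicate removal:
  Read 'c': push. Stack: c
  Read 'a': push. Stack: ca
  Read 'b': push. Stack: cab
  Read 'd': push. Stack: cabd
  Read 'a': push. Stack: cabda
  Read 'e': push. Stack: cabdae
  Read 'e': matches stack top 'e' => pop. Stack: cabda
  Read 'c': push. Stack: cabdac
  Read 'a': push. Stack: cabdaca
  Read 'd': push. Stack: cabdacad
  Read 'a': push. Stack: cabdacada
  Read 'd': push. Stack: cabdacadad
Final stack: "cabdacadad" (length 10)

10


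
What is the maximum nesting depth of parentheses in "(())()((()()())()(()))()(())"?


Input: "(())()((()()())()(()))()(())"
Tracking depth:
  Position 0 '(': depth becomes 1
  Position 1 '(': depth becomes 2
  Position 2 ')': depth becomes 1
  Position 3 ')': depth becomes 0
  Position 4 '(': depth becomes 1
  Position 5 ')': depth becomes 0
  Position 6 '(': depth becomes 1
  Position 7 '(': depth becomes 2
  Position 8 '(': depth becomes 3
  Position 9 ')': depth becomes 2
  Position 10 '(': depth becomes 3
  Position 11 ')': depth becomes 2
  Position 12 '(': depth becomes 3
  Position 13 ')': depth becomes 2
  Position 14 ')': depth becomes 1
  Position 15 '(': depth becomes 2
  Position 16 ')': depth becomes 1
  Position 17 '(': depth becomes 2
  Position 18 '(': depth becomes 3
  Position 19 ')': depth becomes 2
  Position 20 ')': depth becomes 1
  Position 21 ')': depth becomes 0
  Position 22 '(': depth becomes 1
  Position 23 ')': depth becomes 0
  Position 24 '(': depth becomes 1
  Position 25 '(': depth becomes 2
  Position 26 ')': depth becomes 1
  Position 27 ')': depth becomes 0
Maximum depth reached: 3

3


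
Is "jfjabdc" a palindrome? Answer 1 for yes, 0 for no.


Input: jfjabdc
Reversed: cdbajfj
  Compare pos 0 ('j') with pos 6 ('c'): MISMATCH
  Compare pos 1 ('f') with pos 5 ('d'): MISMATCH
  Compare pos 2 ('j') with pos 4 ('b'): MISMATCH
Result: not a palindrome

0


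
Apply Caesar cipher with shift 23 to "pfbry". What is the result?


Caesar cipher: shift "pfbry" by 23
  'p' (pos 15) + 23 = pos 12 = 'm'
  'f' (pos 5) + 23 = pos 2 = 'c'
  'b' (pos 1) + 23 = pos 24 = 'y'
  'r' (pos 17) + 23 = pos 14 = 'o'
  'y' (pos 24) + 23 = pos 21 = 'v'
Result: mcyov

mcyov


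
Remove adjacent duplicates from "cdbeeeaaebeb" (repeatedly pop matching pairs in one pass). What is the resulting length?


Input: cdbeeeaaebeb
Stack-based adjacent duplicate removal:
  Read 'c': push. Stack: c
  Read 'd': push. Stack: cd
  Read 'b': push. Stack: cdb
  Read 'e': push. Stack: cdbe
  Read 'e': matches stack top 'e' => pop. Stack: cdb
  Read 'e': push. Stack: cdbe
  Read 'a': push. Stack: cdbea
  Read 'a': matches stack top 'a' => pop. Stack: cdbe
  Read 'e': matches stack top 'e' => pop. Stack: cdb
  Read 'b': matches stack top 'b' => pop. Stack: cd
  Read 'e': push. Stack: cde
  Read 'b': push. Stack: cdeb
Final stack: "cdeb" (length 4)

4


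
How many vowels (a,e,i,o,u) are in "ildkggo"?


Input: ildkggo
Checking each character:
  'i' at position 0: vowel (running total: 1)
  'l' at position 1: consonant
  'd' at position 2: consonant
  'k' at position 3: consonant
  'g' at position 4: consonant
  'g' at position 5: consonant
  'o' at position 6: vowel (running total: 2)
Total vowels: 2

2


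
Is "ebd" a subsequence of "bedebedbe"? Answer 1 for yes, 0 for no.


Check if "ebd" is a subsequence of "bedebedbe"
Greedy scan:
  Position 0 ('b'): no match needed
  Position 1 ('e'): matches sub[0] = 'e'
  Position 2 ('d'): no match needed
  Position 3 ('e'): no match needed
  Position 4 ('b'): matches sub[1] = 'b'
  Position 5 ('e'): no match needed
  Position 6 ('d'): matches sub[2] = 'd'
  Position 7 ('b'): no match needed
  Position 8 ('e'): no match needed
All 3 characters matched => is a subsequence

1


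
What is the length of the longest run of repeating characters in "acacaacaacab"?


Input: "acacaacaacab"
Scanning for longest run:
  Position 1 ('c'): new char, reset run to 1
  Position 2 ('a'): new char, reset run to 1
  Position 3 ('c'): new char, reset run to 1
  Position 4 ('a'): new char, reset run to 1
  Position 5 ('a'): continues run of 'a', length=2
  Position 6 ('c'): new char, reset run to 1
  Position 7 ('a'): new char, reset run to 1
  Position 8 ('a'): continues run of 'a', length=2
  Position 9 ('c'): new char, reset run to 1
  Position 10 ('a'): new char, reset run to 1
  Position 11 ('b'): new char, reset run to 1
Longest run: 'a' with length 2

2


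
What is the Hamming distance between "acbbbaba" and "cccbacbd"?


Comparing "acbbbaba" and "cccbacbd" position by position:
  Position 0: 'a' vs 'c' => differ
  Position 1: 'c' vs 'c' => same
  Position 2: 'b' vs 'c' => differ
  Position 3: 'b' vs 'b' => same
  Position 4: 'b' vs 'a' => differ
  Position 5: 'a' vs 'c' => differ
  Position 6: 'b' vs 'b' => same
  Position 7: 'a' vs 'd' => differ
Total differences (Hamming distance): 5

5


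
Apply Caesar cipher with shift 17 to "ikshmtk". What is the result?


Caesar cipher: shift "ikshmtk" by 17
  'i' (pos 8) + 17 = pos 25 = 'z'
  'k' (pos 10) + 17 = pos 1 = 'b'
  's' (pos 18) + 17 = pos 9 = 'j'
  'h' (pos 7) + 17 = pos 24 = 'y'
  'm' (pos 12) + 17 = pos 3 = 'd'
  't' (pos 19) + 17 = pos 10 = 'k'
  'k' (pos 10) + 17 = pos 1 = 'b'
Result: zbjydkb

zbjydkb


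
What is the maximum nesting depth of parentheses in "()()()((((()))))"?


Input: "()()()((((()))))"
Tracking depth:
  Position 0 '(': depth becomes 1
  Position 1 ')': depth becomes 0
  Position 2 '(': depth becomes 1
  Position 3 ')': depth becomes 0
  Position 4 '(': depth becomes 1
  Position 5 ')': depth becomes 0
  Position 6 '(': depth becomes 1
  Position 7 '(': depth becomes 2
  Position 8 '(': depth becomes 3
  Position 9 '(': depth becomes 4
  Position 10 '(': depth becomes 5
  Position 11 ')': depth becomes 4
  Position 12 ')': depth becomes 3
  Position 13 ')': depth becomes 2
  Position 14 ')': depth becomes 1
  Position 15 ')': depth becomes 0
Maximum depth reached: 5

5


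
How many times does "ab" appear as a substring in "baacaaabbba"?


Searching for "ab" in "baacaaabbba"
Scanning each position:
  Position 0: "ba" => no
  Position 1: "aa" => no
  Position 2: "ac" => no
  Position 3: "ca" => no
  Position 4: "aa" => no
  Position 5: "aa" => no
  Position 6: "ab" => MATCH
  Position 7: "bb" => no
  Position 8: "bb" => no
  Position 9: "ba" => no
Total occurrences: 1

1


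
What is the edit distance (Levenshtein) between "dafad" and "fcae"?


Computing edit distance: "dafad" -> "fcae"
DP table:
           f    c    a    e
      0    1    2    3    4
  d   1    1    2    3    4
  a   2    2    2    2    3
  f   3    2    3    3    3
  a   4    3    3    3    4
  d   5    4    4    4    4
Edit distance = dp[5][4] = 4

4


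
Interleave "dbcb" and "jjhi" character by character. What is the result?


Interleaving "dbcb" and "jjhi":
  Position 0: 'd' from first, 'j' from second => "dj"
  Position 1: 'b' from first, 'j' from second => "bj"
  Position 2: 'c' from first, 'h' from second => "ch"
  Position 3: 'b' from first, 'i' from second => "bi"
Result: djbjchbi

djbjchbi


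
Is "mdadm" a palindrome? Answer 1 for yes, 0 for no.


Input: mdadm
Reversed: mdadm
  Compare pos 0 ('m') with pos 4 ('m'): match
  Compare pos 1 ('d') with pos 3 ('d'): match
Result: palindrome

1


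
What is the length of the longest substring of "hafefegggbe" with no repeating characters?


Input: "hafefegggbe"
Sliding window (track last position of each char):
  Position 0 ('h'): window [0,0] length 1 -- new best
  Position 1 ('a'): window [0,1] length 2 -- new best
  Position 2 ('f'): window [0,2] length 3 -- new best
  Position 3 ('e'): window [0,3] length 4 -- new best
  Position 4 ('f'): repeat (last at 2), move window start to 3
  Position 4 ('f'): window [3,4] length 2
  Position 5 ('e'): repeat (last at 3), move window start to 4
  Position 5 ('e'): window [4,5] length 2
  Position 6 ('g'): window [4,6] length 3
  Position 7 ('g'): repeat (last at 6), move window start to 7
  Position 7 ('g'): window [7,7] length 1
  Position 8 ('g'): repeat (last at 7), move window start to 8
  Position 8 ('g'): window [8,8] length 1
  Position 9 ('b'): window [8,9] length 2
  Position 10 ('e'): window [8,10] length 3
Longest substring with no repeats: "hafe" with length 4

4


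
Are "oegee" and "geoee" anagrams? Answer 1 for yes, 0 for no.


Strings: "oegee", "geoee"
Sorted first:  eeego
Sorted second: eeego
Sorted forms match => anagrams

1


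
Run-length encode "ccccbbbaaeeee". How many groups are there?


Input: ccccbbbaaeeee
Scanning for consecutive runs:
  Group 1: 'c' x 4 (positions 0-3)
  Group 2: 'b' x 3 (positions 4-6)
  Group 3: 'a' x 2 (positions 7-8)
  Group 4: 'e' x 4 (positions 9-12)
Total groups: 4

4


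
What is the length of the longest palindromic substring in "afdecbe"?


Input: "afdecbe"
Checking substrings for palindromes:
  No multi-char palindromic substrings found
Longest palindromic substring: "a" with length 1

1


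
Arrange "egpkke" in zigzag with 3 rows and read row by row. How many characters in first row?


Zigzag "egpkke" into 3 rows:
Placing characters:
  'e' => row 0
  'g' => row 1
  'p' => row 2
  'k' => row 1
  'k' => row 0
  'e' => row 1
Rows:
  Row 0: "ek"
  Row 1: "gke"
  Row 2: "p"
First row length: 2

2


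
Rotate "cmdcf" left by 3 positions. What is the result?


Input: "cmdcf", rotate left by 3
First 3 characters: "cmd"
Remaining characters: "cf"
Concatenate remaining + first: "cf" + "cmd" = "cfcmd"

cfcmd


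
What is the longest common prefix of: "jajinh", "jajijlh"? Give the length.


Words: jajinh, jajijlh
  Position 0: all 'j' => match
  Position 1: all 'a' => match
  Position 2: all 'j' => match
  Position 3: all 'i' => match
  Position 4: ('n', 'j') => mismatch, stop
LCP = "jaji" (length 4)

4


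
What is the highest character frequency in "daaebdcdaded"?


Input: daaebdcdaded
Character counts:
  'a': 3
  'b': 1
  'c': 1
  'd': 5
  'e': 2
Maximum frequency: 5

5


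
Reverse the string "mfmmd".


Input: mfmmd
Reading characters right to left:
  Position 4: 'd'
  Position 3: 'm'
  Position 2: 'm'
  Position 1: 'f'
  Position 0: 'm'
Reversed: dmmfm

dmmfm


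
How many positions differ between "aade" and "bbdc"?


Comparing "aade" and "bbdc" position by position:
  Position 0: 'a' vs 'b' => DIFFER
  Position 1: 'a' vs 'b' => DIFFER
  Position 2: 'd' vs 'd' => same
  Position 3: 'e' vs 'c' => DIFFER
Positions that differ: 3

3


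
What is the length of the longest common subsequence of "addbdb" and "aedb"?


LCS of "addbdb" and "aedb"
DP table:
           a    e    d    b
      0    0    0    0    0
  a   0    1    1    1    1
  d   0    1    1    2    2
  d   0    1    1    2    2
  b   0    1    1    2    3
  d   0    1    1    2    3
  b   0    1    1    2    3
LCS length = dp[6][4] = 3

3


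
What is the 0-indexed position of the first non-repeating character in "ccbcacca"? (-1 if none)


Input: ccbcacca
Character frequencies:
  'a': 2
  'b': 1
  'c': 5
Scanning left to right for freq == 1:
  Position 0 ('c'): freq=5, skip
  Position 1 ('c'): freq=5, skip
  Position 2 ('b'): unique! => answer = 2

2


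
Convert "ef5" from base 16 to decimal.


Input: "ef5" in base 16
Positional expansion:
  Digit 'e' (value 14) x 16^2 = 3584
  Digit 'f' (value 15) x 16^1 = 240
  Digit '5' (value 5) x 16^0 = 5
Sum = 3829

3829


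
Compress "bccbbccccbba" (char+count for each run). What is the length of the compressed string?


Input: bccbbccccbba
Runs:
  'b' x 1 => "b1"
  'c' x 2 => "c2"
  'b' x 2 => "b2"
  'c' x 4 => "c4"
  'b' x 2 => "b2"
  'a' x 1 => "a1"
Compressed: "b1c2b2c4b2a1"
Compressed length: 12

12


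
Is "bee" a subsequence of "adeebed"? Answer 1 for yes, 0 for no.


Check if "bee" is a subsequence of "adeebed"
Greedy scan:
  Position 0 ('a'): no match needed
  Position 1 ('d'): no match needed
  Position 2 ('e'): no match needed
  Position 3 ('e'): no match needed
  Position 4 ('b'): matches sub[0] = 'b'
  Position 5 ('e'): matches sub[1] = 'e'
  Position 6 ('d'): no match needed
Only matched 2/3 characters => not a subsequence

0


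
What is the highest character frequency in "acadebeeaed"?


Input: acadebeeaed
Character counts:
  'a': 3
  'b': 1
  'c': 1
  'd': 2
  'e': 4
Maximum frequency: 4

4


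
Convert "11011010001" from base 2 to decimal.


Input: "11011010001" in base 2
Positional expansion:
  Digit '1' (value 1) x 2^10 = 1024
  Digit '1' (value 1) x 2^9 = 512
  Digit '0' (value 0) x 2^8 = 0
  Digit '1' (value 1) x 2^7 = 128
  Digit '1' (value 1) x 2^6 = 64
  Digit '0' (value 0) x 2^5 = 0
  Digit '1' (value 1) x 2^4 = 16
  Digit '0' (value 0) x 2^3 = 0
  Digit '0' (value 0) x 2^2 = 0
  Digit '0' (value 0) x 2^1 = 0
  Digit '1' (value 1) x 2^0 = 1
Sum = 1745

1745


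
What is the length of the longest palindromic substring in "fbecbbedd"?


Input: "fbecbbedd"
Checking substrings for palindromes:
  [4:6] "bb" (len 2) => palindrome
  [7:9] "dd" (len 2) => palindrome
Longest palindromic substring: "bb" with length 2

2


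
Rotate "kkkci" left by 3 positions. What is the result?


Input: "kkkci", rotate left by 3
First 3 characters: "kkk"
Remaining characters: "ci"
Concatenate remaining + first: "ci" + "kkk" = "cikkk"

cikkk


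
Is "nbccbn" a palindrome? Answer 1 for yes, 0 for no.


Input: nbccbn
Reversed: nbccbn
  Compare pos 0 ('n') with pos 5 ('n'): match
  Compare pos 1 ('b') with pos 4 ('b'): match
  Compare pos 2 ('c') with pos 3 ('c'): match
Result: palindrome

1


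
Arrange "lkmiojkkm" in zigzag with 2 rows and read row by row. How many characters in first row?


Zigzag "lkmiojkkm" into 2 rows:
Placing characters:
  'l' => row 0
  'k' => row 1
  'm' => row 0
  'i' => row 1
  'o' => row 0
  'j' => row 1
  'k' => row 0
  'k' => row 1
  'm' => row 0
Rows:
  Row 0: "lmokm"
  Row 1: "kijk"
First row length: 5

5


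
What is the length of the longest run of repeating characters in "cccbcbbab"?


Input: "cccbcbbab"
Scanning for longest run:
  Position 1 ('c'): continues run of 'c', length=2
  Position 2 ('c'): continues run of 'c', length=3
  Position 3 ('b'): new char, reset run to 1
  Position 4 ('c'): new char, reset run to 1
  Position 5 ('b'): new char, reset run to 1
  Position 6 ('b'): continues run of 'b', length=2
  Position 7 ('a'): new char, reset run to 1
  Position 8 ('b'): new char, reset run to 1
Longest run: 'c' with length 3

3


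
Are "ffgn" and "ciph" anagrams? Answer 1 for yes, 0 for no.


Strings: "ffgn", "ciph"
Sorted first:  ffgn
Sorted second: chip
Differ at position 0: 'f' vs 'c' => not anagrams

0


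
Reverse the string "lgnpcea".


Input: lgnpcea
Reading characters right to left:
  Position 6: 'a'
  Position 5: 'e'
  Position 4: 'c'
  Position 3: 'p'
  Position 2: 'n'
  Position 1: 'g'
  Position 0: 'l'
Reversed: aecpngl

aecpngl


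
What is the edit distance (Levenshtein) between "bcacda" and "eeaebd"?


Computing edit distance: "bcacda" -> "eeaebd"
DP table:
           e    e    a    e    b    d
      0    1    2    3    4    5    6
  b   1    1    2    3    4    4    5
  c   2    2    2    3    4    5    5
  a   3    3    3    2    3    4    5
  c   4    4    4    3    3    4    5
  d   5    5    5    4    4    4    4
  a   6    6    6    5    5    5    5
Edit distance = dp[6][6] = 5

5


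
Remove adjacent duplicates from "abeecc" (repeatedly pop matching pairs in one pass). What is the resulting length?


Input: abeecc
Stack-based adjacent duplicate removal:
  Read 'a': push. Stack: a
  Read 'b': push. Stack: ab
  Read 'e': push. Stack: abe
  Read 'e': matches stack top 'e' => pop. Stack: ab
  Read 'c': push. Stack: abc
  Read 'c': matches stack top 'c' => pop. Stack: ab
Final stack: "ab" (length 2)

2


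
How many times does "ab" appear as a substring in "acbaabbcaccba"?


Searching for "ab" in "acbaabbcaccba"
Scanning each position:
  Position 0: "ac" => no
  Position 1: "cb" => no
  Position 2: "ba" => no
  Position 3: "aa" => no
  Position 4: "ab" => MATCH
  Position 5: "bb" => no
  Position 6: "bc" => no
  Position 7: "ca" => no
  Position 8: "ac" => no
  Position 9: "cc" => no
  Position 10: "cb" => no
  Position 11: "ba" => no
Total occurrences: 1

1


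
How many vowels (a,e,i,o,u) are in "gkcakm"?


Input: gkcakm
Checking each character:
  'g' at position 0: consonant
  'k' at position 1: consonant
  'c' at position 2: consonant
  'a' at position 3: vowel (running total: 1)
  'k' at position 4: consonant
  'm' at position 5: consonant
Total vowels: 1

1


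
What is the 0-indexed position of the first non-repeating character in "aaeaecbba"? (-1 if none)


Input: aaeaecbba
Character frequencies:
  'a': 4
  'b': 2
  'c': 1
  'e': 2
Scanning left to right for freq == 1:
  Position 0 ('a'): freq=4, skip
  Position 1 ('a'): freq=4, skip
  Position 2 ('e'): freq=2, skip
  Position 3 ('a'): freq=4, skip
  Position 4 ('e'): freq=2, skip
  Position 5 ('c'): unique! => answer = 5

5


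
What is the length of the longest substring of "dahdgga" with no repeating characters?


Input: "dahdgga"
Sliding window (track last position of each char):
  Position 0 ('d'): window [0,0] length 1 -- new best
  Position 1 ('a'): window [0,1] length 2 -- new best
  Position 2 ('h'): window [0,2] length 3 -- new best
  Position 3 ('d'): repeat (last at 0), move window start to 1
  Position 3 ('d'): window [1,3] length 3
  Position 4 ('g'): window [1,4] length 4 -- new best
  Position 5 ('g'): repeat (last at 4), move window start to 5
  Position 5 ('g'): window [5,5] length 1
  Position 6 ('a'): window [5,6] length 2
Longest substring with no repeats: "ahdg" with length 4

4


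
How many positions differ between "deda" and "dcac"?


Comparing "deda" and "dcac" position by position:
  Position 0: 'd' vs 'd' => same
  Position 1: 'e' vs 'c' => DIFFER
  Position 2: 'd' vs 'a' => DIFFER
  Position 3: 'a' vs 'c' => DIFFER
Positions that differ: 3

3


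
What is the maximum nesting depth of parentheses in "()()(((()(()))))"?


Input: "()()(((()(()))))"
Tracking depth:
  Position 0 '(': depth becomes 1
  Position 1 ')': depth becomes 0
  Position 2 '(': depth becomes 1
  Position 3 ')': depth becomes 0
  Position 4 '(': depth becomes 1
  Position 5 '(': depth becomes 2
  Position 6 '(': depth becomes 3
  Position 7 '(': depth becomes 4
  Position 8 ')': depth becomes 3
  Position 9 '(': depth becomes 4
  Position 10 '(': depth becomes 5
  Position 11 ')': depth becomes 4
  Position 12 ')': depth becomes 3
  Position 13 ')': depth becomes 2
  Position 14 ')': depth becomes 1
  Position 15 ')': depth becomes 0
Maximum depth reached: 5

5


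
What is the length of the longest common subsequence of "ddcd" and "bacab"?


LCS of "ddcd" and "bacab"
DP table:
           b    a    c    a    b
      0    0    0    0    0    0
  d   0    0    0    0    0    0
  d   0    0    0    0    0    0
  c   0    0    0    1    1    1
  d   0    0    0    1    1    1
LCS length = dp[4][5] = 1

1


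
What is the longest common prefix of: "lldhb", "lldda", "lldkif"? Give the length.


Words: lldhb, lldda, lldkif
  Position 0: all 'l' => match
  Position 1: all 'l' => match
  Position 2: all 'd' => match
  Position 3: ('h', 'd', 'k') => mismatch, stop
LCP = "lld" (length 3)

3


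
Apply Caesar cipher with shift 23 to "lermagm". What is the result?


Caesar cipher: shift "lermagm" by 23
  'l' (pos 11) + 23 = pos 8 = 'i'
  'e' (pos 4) + 23 = pos 1 = 'b'
  'r' (pos 17) + 23 = pos 14 = 'o'
  'm' (pos 12) + 23 = pos 9 = 'j'
  'a' (pos 0) + 23 = pos 23 = 'x'
  'g' (pos 6) + 23 = pos 3 = 'd'
  'm' (pos 12) + 23 = pos 9 = 'j'
Result: ibojxdj

ibojxdj


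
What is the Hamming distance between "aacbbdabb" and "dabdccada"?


Comparing "aacbbdabb" and "dabdccada" position by position:
  Position 0: 'a' vs 'd' => differ
  Position 1: 'a' vs 'a' => same
  Position 2: 'c' vs 'b' => differ
  Position 3: 'b' vs 'd' => differ
  Position 4: 'b' vs 'c' => differ
  Position 5: 'd' vs 'c' => differ
  Position 6: 'a' vs 'a' => same
  Position 7: 'b' vs 'd' => differ
  Position 8: 'b' vs 'a' => differ
Total differences (Hamming distance): 7

7


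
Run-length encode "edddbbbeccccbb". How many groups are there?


Input: edddbbbeccccbb
Scanning for consecutive runs:
  Group 1: 'e' x 1 (positions 0-0)
  Group 2: 'd' x 3 (positions 1-3)
  Group 3: 'b' x 3 (positions 4-6)
  Group 4: 'e' x 1 (positions 7-7)
  Group 5: 'c' x 4 (positions 8-11)
  Group 6: 'b' x 2 (positions 12-13)
Total groups: 6

6


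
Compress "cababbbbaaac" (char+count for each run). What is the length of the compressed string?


Input: cababbbbaaac
Runs:
  'c' x 1 => "c1"
  'a' x 1 => "a1"
  'b' x 1 => "b1"
  'a' x 1 => "a1"
  'b' x 4 => "b4"
  'a' x 3 => "a3"
  'c' x 1 => "c1"
Compressed: "c1a1b1a1b4a3c1"
Compressed length: 14

14


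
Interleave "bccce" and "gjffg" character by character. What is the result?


Interleaving "bccce" and "gjffg":
  Position 0: 'b' from first, 'g' from second => "bg"
  Position 1: 'c' from first, 'j' from second => "cj"
  Position 2: 'c' from first, 'f' from second => "cf"
  Position 3: 'c' from first, 'f' from second => "cf"
  Position 4: 'e' from first, 'g' from second => "eg"
Result: bgcjcfcfeg

bgcjcfcfeg


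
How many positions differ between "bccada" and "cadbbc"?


Comparing "bccada" and "cadbbc" position by position:
  Position 0: 'b' vs 'c' => DIFFER
  Position 1: 'c' vs 'a' => DIFFER
  Position 2: 'c' vs 'd' => DIFFER
  Position 3: 'a' vs 'b' => DIFFER
  Position 4: 'd' vs 'b' => DIFFER
  Position 5: 'a' vs 'c' => DIFFER
Positions that differ: 6

6


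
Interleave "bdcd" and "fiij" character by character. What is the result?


Interleaving "bdcd" and "fiij":
  Position 0: 'b' from first, 'f' from second => "bf"
  Position 1: 'd' from first, 'i' from second => "di"
  Position 2: 'c' from first, 'i' from second => "ci"
  Position 3: 'd' from first, 'j' from second => "dj"
Result: bfdicidj

bfdicidj


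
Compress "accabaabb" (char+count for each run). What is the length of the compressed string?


Input: accabaabb
Runs:
  'a' x 1 => "a1"
  'c' x 2 => "c2"
  'a' x 1 => "a1"
  'b' x 1 => "b1"
  'a' x 2 => "a2"
  'b' x 2 => "b2"
Compressed: "a1c2a1b1a2b2"
Compressed length: 12

12


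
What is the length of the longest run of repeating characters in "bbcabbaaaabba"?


Input: "bbcabbaaaabba"
Scanning for longest run:
  Position 1 ('b'): continues run of 'b', length=2
  Position 2 ('c'): new char, reset run to 1
  Position 3 ('a'): new char, reset run to 1
  Position 4 ('b'): new char, reset run to 1
  Position 5 ('b'): continues run of 'b', length=2
  Position 6 ('a'): new char, reset run to 1
  Position 7 ('a'): continues run of 'a', length=2
  Position 8 ('a'): continues run of 'a', length=3
  Position 9 ('a'): continues run of 'a', length=4
  Position 10 ('b'): new char, reset run to 1
  Position 11 ('b'): continues run of 'b', length=2
  Position 12 ('a'): new char, reset run to 1
Longest run: 'a' with length 4

4


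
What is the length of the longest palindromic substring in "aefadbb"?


Input: "aefadbb"
Checking substrings for palindromes:
  [5:7] "bb" (len 2) => palindrome
Longest palindromic substring: "bb" with length 2

2


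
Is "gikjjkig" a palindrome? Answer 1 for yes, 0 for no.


Input: gikjjkig
Reversed: gikjjkig
  Compare pos 0 ('g') with pos 7 ('g'): match
  Compare pos 1 ('i') with pos 6 ('i'): match
  Compare pos 2 ('k') with pos 5 ('k'): match
  Compare pos 3 ('j') with pos 4 ('j'): match
Result: palindrome

1


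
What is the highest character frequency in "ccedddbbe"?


Input: ccedddbbe
Character counts:
  'b': 2
  'c': 2
  'd': 3
  'e': 2
Maximum frequency: 3

3


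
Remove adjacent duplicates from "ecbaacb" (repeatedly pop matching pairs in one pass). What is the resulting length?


Input: ecbaacb
Stack-based adjacent duplicate removal:
  Read 'e': push. Stack: e
  Read 'c': push. Stack: ec
  Read 'b': push. Stack: ecb
  Read 'a': push. Stack: ecba
  Read 'a': matches stack top 'a' => pop. Stack: ecb
  Read 'c': push. Stack: ecbc
  Read 'b': push. Stack: ecbcb
Final stack: "ecbcb" (length 5)

5


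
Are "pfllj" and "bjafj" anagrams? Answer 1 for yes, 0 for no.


Strings: "pfllj", "bjafj"
Sorted first:  fjllp
Sorted second: abfjj
Differ at position 0: 'f' vs 'a' => not anagrams

0


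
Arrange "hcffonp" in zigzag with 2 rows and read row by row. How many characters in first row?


Zigzag "hcffonp" into 2 rows:
Placing characters:
  'h' => row 0
  'c' => row 1
  'f' => row 0
  'f' => row 1
  'o' => row 0
  'n' => row 1
  'p' => row 0
Rows:
  Row 0: "hfop"
  Row 1: "cfn"
First row length: 4

4


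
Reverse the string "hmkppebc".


Input: hmkppebc
Reading characters right to left:
  Position 7: 'c'
  Position 6: 'b'
  Position 5: 'e'
  Position 4: 'p'
  Position 3: 'p'
  Position 2: 'k'
  Position 1: 'm'
  Position 0: 'h'
Reversed: cbeppkmh

cbeppkmh
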